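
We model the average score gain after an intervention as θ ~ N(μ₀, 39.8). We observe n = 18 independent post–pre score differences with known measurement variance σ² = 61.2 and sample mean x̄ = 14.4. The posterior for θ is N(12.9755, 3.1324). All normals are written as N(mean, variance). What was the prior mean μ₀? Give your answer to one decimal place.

μ₀ = -3.7

With known observation variance, the Normal–Normal posterior has precision τ_n = τ₀ + n/σ² and mean μ_n = (τ₀μ₀ + (n/σ²)x̄)/τ_n.
Here τ₀ = 1/39.8 = 0.025126 and τ_data = 18/61.2 = 0.294118, so τ_n = 0.319244.
Rearranging for μ₀: μ₀ = (μ_n·τ_n − τ_data·x̄)/τ₀ = (12.9755·0.319244 − 0.294118·14.4) / 0.025126 = -0.092949/0.025126 ≈ -3.7.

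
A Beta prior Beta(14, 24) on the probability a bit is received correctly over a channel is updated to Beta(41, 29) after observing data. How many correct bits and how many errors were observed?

A Beta(a, b) prior with s successes and f failures in binomial data gives a Beta(a+s, b+f) posterior.
Match parameters: s=41−14=27, f=29−24=5.

27 correct bits and 5 errors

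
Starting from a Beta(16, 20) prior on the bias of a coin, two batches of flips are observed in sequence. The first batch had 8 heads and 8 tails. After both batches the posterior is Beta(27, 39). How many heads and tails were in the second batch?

Because Beta–binomial updating is additive in the counts, the combined data contributed (α_post−α_prior, β_post−β_prior) successes and failures.
Total across both batches: 27−16=11 heads, 39−20=19 tails.
Subtract the first batch: 11−8=3 heads and 19−8=11 tails.

3 heads and 11 tails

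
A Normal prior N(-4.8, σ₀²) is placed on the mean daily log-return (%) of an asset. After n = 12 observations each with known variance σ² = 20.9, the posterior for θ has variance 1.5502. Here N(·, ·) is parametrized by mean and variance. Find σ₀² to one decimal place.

σ₀² = 14.1

For the Normal–Normal model with known σ², precisions add: τ_n = τ₀ + n/σ².
So 1/σ₀² = 1/1.5502 − 12/20.9 = 0.645078 − 0.574163 = 0.070915.
Hence σ₀² = 1/0.070915 ≈ 14.1.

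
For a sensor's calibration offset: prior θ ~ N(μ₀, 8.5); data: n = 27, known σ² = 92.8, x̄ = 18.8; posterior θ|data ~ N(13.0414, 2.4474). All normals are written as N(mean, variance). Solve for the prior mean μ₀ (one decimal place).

The posterior mean is a precision-weighted average: μ_n = (τ₀μ₀ + τ_data·x̄)/(τ₀+τ_data), with τ₀=1/σ₀² and τ_data=n/σ².
Here τ₀ = 1/8.5 = 0.117647 and τ_data = 27/92.8 = 0.290948, so τ_n = 0.408595.
Rearranging for μ₀: μ₀ = (μ_n·τ_n − τ_data·x̄)/τ₀ = (13.0414·0.408595 − 0.290948·18.8) / 0.117647 = -0.141172/0.117647 ≈ -1.2.

μ₀ = -1.2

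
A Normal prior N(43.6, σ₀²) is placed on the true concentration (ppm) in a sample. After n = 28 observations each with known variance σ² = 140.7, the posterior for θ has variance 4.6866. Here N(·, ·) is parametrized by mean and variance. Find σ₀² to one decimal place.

Posterior precision equals prior precision plus data precision: 1/σ_n² = 1/σ₀² + n/σ².
So 1/σ₀² = 1/4.6866 − 28/140.7 = 0.213374 − 0.199005 = 0.014369.
Hence σ₀² = 1/0.014369 ≈ 69.6.

σ₀² = 69.6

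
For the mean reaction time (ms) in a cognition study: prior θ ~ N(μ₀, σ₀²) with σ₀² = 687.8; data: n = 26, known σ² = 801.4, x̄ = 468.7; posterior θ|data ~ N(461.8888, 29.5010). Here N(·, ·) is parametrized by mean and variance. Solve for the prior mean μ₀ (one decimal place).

μ₀ = 309.9

The posterior mean is a precision-weighted average: μ_n = (τ₀μ₀ + τ_data·x̄)/(τ₀+τ_data), with τ₀=1/σ₀² and τ_data=n/σ².
Here τ₀ = 1/687.8 = 0.001454 and τ_data = 26/801.4 = 0.032443, so τ_n = 0.033897.
Rearranging for μ₀: μ₀ = (μ_n·τ_n − τ_data·x̄)/τ₀ = (461.8888·0.033897 − 0.032443·468.7) / 0.001454 = 0.450611/0.001454 ≈ 309.9.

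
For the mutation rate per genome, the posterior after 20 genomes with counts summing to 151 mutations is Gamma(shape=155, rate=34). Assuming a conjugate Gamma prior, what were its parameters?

A Gamma(α, β) prior (rate parametrization) on a Poisson rate with n observations summing to S gives posterior Gamma(α+S, β+n).
So α = 155 − 151 = 4 and β = 34 − 20 = 14.

Gamma(shape=4, rate=14)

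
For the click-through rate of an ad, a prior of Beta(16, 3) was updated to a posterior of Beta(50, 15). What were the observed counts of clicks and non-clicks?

A Beta(a, b) prior with s successes and f failures in binomial data gives a Beta(a+s, b+f) posterior.
So s = 50 − 16 = 34 and f = 15 − 3 = 12.

34 clicks and 12 non-clicks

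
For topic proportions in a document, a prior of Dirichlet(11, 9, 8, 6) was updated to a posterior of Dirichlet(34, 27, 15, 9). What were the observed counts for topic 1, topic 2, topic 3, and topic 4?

For a Dirichlet(α) prior with multinomial counts c, the posterior is Dirichlet(α + c) componentwise.
Counts are posterior − prior componentwise: 34−11=23, 27−9=18, 15−8=7, 9−6=3.

counts (23, 18, 7, 3)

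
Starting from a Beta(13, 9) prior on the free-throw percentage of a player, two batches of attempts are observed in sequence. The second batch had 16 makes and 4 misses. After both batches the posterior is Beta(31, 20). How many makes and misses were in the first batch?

2 makes and 7 misses

Sequential conjugate updates are equivalent to a single update on the pooled data, so total successes = posterior α − prior α and total failures = posterior β − prior β.
Total across both batches: 31−13=18 makes, 20−9=11 misses.
Subtract the second batch: 18−16=2 makes and 11−4=7 misses.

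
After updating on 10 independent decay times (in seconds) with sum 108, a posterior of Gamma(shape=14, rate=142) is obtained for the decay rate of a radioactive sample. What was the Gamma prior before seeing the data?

Gamma(shape=4, rate=34)

Gamma–exponential conjugacy: posterior shape = α + n, posterior rate = β + Σtᵢ.
So α = 14 − 10 = 4 and β = 142 − 108 = 34.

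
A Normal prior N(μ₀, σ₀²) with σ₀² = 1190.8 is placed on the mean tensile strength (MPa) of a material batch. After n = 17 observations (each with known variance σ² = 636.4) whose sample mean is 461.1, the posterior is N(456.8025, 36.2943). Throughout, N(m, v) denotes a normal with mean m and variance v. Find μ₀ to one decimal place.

With known observation variance, the Normal–Normal posterior has precision τ_n = τ₀ + n/σ² and mean μ_n = (τ₀μ₀ + (n/σ²)x̄)/τ_n.
Here τ₀ = 1/1190.8 = 0.000840 and τ_data = 17/636.4 = 0.026713, so τ_n = 0.027553.
Rearranging for μ₀: μ₀ = (μ_n·τ_n − τ_data·x̄)/τ₀ = (456.8025·0.027553 − 0.026713·461.1) / 0.000840 = 0.268915/0.000840 ≈ 320.1.

μ₀ = 320.1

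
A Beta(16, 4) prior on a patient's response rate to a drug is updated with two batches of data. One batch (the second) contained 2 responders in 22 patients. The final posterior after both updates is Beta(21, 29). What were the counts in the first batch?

3 responders and 5 non-responders

Because Beta–binomial updating is additive in the counts, the combined data contributed (α_post−α_prior, β_post−β_prior) successes and failures.
Total across both batches: 21−16=5 responders, 29−4=25 non-responders.
Subtract the second batch: 5−2=3 responders and 25−20=5 non-responders.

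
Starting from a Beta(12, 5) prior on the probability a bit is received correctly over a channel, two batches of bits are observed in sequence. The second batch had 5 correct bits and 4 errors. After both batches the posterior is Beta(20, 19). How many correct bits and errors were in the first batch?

3 correct bits and 10 errors

Sequential conjugate updates are equivalent to a single update on the pooled data, so total successes = posterior α − prior α and total failures = posterior β − prior β.
Total across both batches: 20−12=8 correct bits, 19−5=14 errors.
Subtract the second batch: 8−5=3 correct bits and 14−4=10 errors.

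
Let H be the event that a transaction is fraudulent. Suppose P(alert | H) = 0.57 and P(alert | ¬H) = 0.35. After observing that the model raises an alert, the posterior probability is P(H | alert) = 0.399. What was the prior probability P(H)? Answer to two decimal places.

P(H) = 0.29

In odds form, posterior odds = prior odds × likelihood ratio, so prior odds = posterior odds ÷ LR.
Posterior odds = 0.399/(1−0.399) = 0.6639. LR = 0.57/0.35 = 1.6286.
Prior odds = 0.6639/1.6286 = 0.4077, so P(H) = 0.4077/(1+0.4077) ≈ 0.29.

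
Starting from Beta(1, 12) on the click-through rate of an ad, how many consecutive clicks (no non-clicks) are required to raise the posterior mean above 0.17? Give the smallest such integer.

k = 2

After k clicks and 0 non-clicks the posterior is Beta(1+k, 12), with mean (1+k)/(1+12+k).
Set (1+k)/(13+k) > 0.17 and solve: k > (0.17·13 − 1)/(1 − 0.17) = 1.458.
The smallest integer exceeding 1.458 is 2, and checking k=2: (3)/(15) = 0.2000 > 0.17.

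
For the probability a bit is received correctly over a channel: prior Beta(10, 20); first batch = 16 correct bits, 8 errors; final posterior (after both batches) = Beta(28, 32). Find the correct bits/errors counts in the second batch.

Because Beta–binomial updating is additive in the counts, the combined data contributed (α_post−α_prior, β_post−β_prior) successes and failures.
Total across both batches: 28−10=18 correct bits, 32−20=12 errors.
Subtract the first batch: 18−16=2 correct bits and 12−8=4 errors.

2 correct bits and 4 errors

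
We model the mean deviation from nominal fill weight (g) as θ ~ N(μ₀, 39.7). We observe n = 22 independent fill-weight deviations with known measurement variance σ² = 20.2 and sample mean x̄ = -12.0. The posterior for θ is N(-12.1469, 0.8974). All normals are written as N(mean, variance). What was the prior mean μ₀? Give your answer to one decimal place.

μ₀ = -18.5

With known observation variance, the Normal–Normal posterior has precision τ_n = τ₀ + n/σ² and mean μ_n = (τ₀μ₀ + (n/σ²)x̄)/τ_n.
Here τ₀ = 1/39.7 = 0.025189 and τ_data = 22/20.2 = 1.089109, so τ_n = 1.114298.
Rearranging for μ₀: μ₀ = (μ_n·τ_n − τ_data·x̄)/τ₀ = (-12.1469·1.114298 − 1.089109·-12.0) / 0.025189 = -0.465958/0.025189 ≈ -18.5.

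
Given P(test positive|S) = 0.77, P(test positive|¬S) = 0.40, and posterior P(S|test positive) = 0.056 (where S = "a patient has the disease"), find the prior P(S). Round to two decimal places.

P(S) = 0.03

In odds form, posterior odds = prior odds × likelihood ratio, so prior odds = posterior odds ÷ LR.
Posterior odds = 0.056/(1−0.056) = 0.0593. LR = 0.77/0.40 = 1.9250.
Prior odds = 0.0593/1.9250 = 0.0308, so P(S) = 0.0308/(1+0.0308) ≈ 0.03.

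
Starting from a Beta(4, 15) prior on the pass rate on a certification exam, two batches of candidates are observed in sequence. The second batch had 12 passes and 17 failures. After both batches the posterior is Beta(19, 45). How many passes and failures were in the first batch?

3 passes and 13 failures

Because Beta–binomial updating is additive in the counts, the combined data contributed (α_post−α_prior, β_post−β_prior) successes and failures.
Total across both batches: 19−4=15 passes, 45−15=30 failures.
Subtract the second batch: 15−12=3 passes and 30−17=13 failures.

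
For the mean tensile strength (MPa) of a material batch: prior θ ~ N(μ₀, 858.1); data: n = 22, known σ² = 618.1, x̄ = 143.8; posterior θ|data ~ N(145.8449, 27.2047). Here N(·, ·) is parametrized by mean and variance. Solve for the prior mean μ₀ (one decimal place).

The posterior mean is a precision-weighted average: μ_n = (τ₀μ₀ + τ_data·x̄)/(τ₀+τ_data), with τ₀=1/σ₀² and τ_data=n/σ².
Here τ₀ = 1/858.1 = 0.001165 and τ_data = 22/618.1 = 0.035593, so τ_n = 0.036758.
Rearranging for μ₀: μ₀ = (μ_n·τ_n − τ_data·x̄)/τ₀ = (145.8449·0.036758 − 0.035593·143.8) / 0.001165 = 0.242693/0.001165 ≈ 208.3.

μ₀ = 208.3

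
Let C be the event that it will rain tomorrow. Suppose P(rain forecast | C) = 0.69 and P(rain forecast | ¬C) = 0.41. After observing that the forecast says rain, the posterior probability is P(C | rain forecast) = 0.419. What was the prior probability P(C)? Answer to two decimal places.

Bayes' rule in odds form gives O(C|E) = O(C)·[P(E|C)/P(E|¬C)], hence O(C) = O(C|E)/LR.
Posterior odds = 0.419/(1−0.419) = 0.7212. LR = 0.69/0.41 = 1.6829.
Prior odds = 0.7212/1.6829 = 0.4285, so P(C) = 0.4285/(1+0.4285) ≈ 0.30.

P(C) = 0.30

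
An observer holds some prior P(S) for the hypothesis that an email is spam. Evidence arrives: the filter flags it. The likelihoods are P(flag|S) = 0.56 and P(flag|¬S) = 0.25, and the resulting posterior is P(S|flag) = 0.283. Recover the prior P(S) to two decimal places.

P(S) = 0.15

Bayes' rule in odds form gives O(S|E) = O(S)·[P(E|S)/P(E|¬S)], hence O(S) = O(S|E)/LR.
Posterior odds = 0.283/(1−0.283) = 0.3947. LR = 0.56/0.25 = 2.2400.
Prior odds = 0.3947/2.2400 = 0.1762, so P(S) = 0.1762/(1+0.1762) ≈ 0.15.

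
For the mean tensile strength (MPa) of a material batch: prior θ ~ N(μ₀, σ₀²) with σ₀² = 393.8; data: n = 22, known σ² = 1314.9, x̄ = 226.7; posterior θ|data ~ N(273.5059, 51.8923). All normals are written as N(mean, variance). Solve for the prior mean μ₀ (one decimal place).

μ₀ = 581.9

With known observation variance, the Normal–Normal posterior has precision τ_n = τ₀ + n/σ² and mean μ_n = (τ₀μ₀ + (n/σ²)x̄)/τ_n.
Here τ₀ = 1/393.8 = 0.002539 and τ_data = 22/1314.9 = 0.016731, so τ_n = 0.019270.
Rearranging for μ₀: μ₀ = (μ_n·τ_n − τ_data·x̄)/τ₀ = (273.5059·0.019270 − 0.016731·226.7) / 0.002539 = 1.477541/0.002539 ≈ 581.9.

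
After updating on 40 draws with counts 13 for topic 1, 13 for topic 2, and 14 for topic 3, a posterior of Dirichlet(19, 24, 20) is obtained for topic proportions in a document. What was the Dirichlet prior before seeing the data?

Dirichlet(6, 11, 6)

For a Dirichlet(α) prior with multinomial counts c, the posterior is Dirichlet(α + c) componentwise.
Subtract each count from the matching posterior parameter: 19−13=6, 24−13=11, 20−14=6.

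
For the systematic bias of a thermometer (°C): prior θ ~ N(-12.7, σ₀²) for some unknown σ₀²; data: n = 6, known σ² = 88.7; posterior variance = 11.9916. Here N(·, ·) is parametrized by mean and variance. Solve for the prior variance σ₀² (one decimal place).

Posterior precision equals prior precision plus data precision: 1/σ_n² = 1/σ₀² + n/σ².
So 1/σ₀² = 1/11.9916 − 6/88.7 = 0.083392 − 0.067644 = 0.015748.
Hence σ₀² = 1/0.015748 ≈ 63.5.

σ₀² = 63.5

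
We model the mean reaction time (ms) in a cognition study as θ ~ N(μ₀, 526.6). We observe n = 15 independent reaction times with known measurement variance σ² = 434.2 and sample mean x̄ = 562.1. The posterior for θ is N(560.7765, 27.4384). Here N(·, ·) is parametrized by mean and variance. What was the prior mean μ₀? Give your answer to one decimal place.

The posterior mean is a precision-weighted average: μ_n = (τ₀μ₀ + τ_data·x̄)/(τ₀+τ_data), with τ₀=1/σ₀² and τ_data=n/σ².
Here τ₀ = 1/526.6 = 0.001899 and τ_data = 15/434.2 = 0.034546, so τ_n = 0.036445.
Rearranging for μ₀: μ₀ = (μ_n·τ_n − τ_data·x̄)/τ₀ = (560.7765·0.036445 − 0.034546·562.1) / 0.001899 = 1.019193/0.001899 ≈ 536.7.

μ₀ = 536.7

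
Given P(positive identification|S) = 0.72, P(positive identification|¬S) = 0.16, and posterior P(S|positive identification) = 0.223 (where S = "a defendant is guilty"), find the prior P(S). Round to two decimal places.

In odds form, posterior odds = prior odds × likelihood ratio, so prior odds = posterior odds ÷ LR.
Posterior odds = 0.223/(1−0.223) = 0.2870. LR = 0.72/0.16 = 4.5000.
Prior odds = 0.2870/4.5000 = 0.0638, so P(S) = 0.0638/(1+0.0638) ≈ 0.06.

P(S) = 0.06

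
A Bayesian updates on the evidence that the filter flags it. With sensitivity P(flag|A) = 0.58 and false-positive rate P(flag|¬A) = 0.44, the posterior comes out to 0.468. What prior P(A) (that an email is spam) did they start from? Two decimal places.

P(A) = 0.40

Bayes' rule in odds form gives O(A|E) = O(A)·[P(E|A)/P(E|¬A)], hence O(A) = O(A|E)/LR.
Posterior odds = 0.468/(1−0.468) = 0.8797. LR = 0.58/0.44 = 1.3182.
Prior odds = 0.8797/1.3182 = 0.6673, so P(A) = 0.6673/(1+0.6673) ≈ 0.40.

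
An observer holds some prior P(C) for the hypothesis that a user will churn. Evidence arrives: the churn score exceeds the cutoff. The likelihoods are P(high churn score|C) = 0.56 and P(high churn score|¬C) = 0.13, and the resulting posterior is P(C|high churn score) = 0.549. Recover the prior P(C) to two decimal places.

P(C) = 0.22

Bayes' rule in odds form gives O(C|E) = O(C)·[P(E|C)/P(E|¬C)], hence O(C) = O(C|E)/LR.
Posterior odds = 0.549/(1−0.549) = 1.2173. LR = 0.56/0.13 = 4.3077.
Prior odds = 1.2173/4.3077 = 0.2826, so P(C) = 0.2826/(1+0.2826) ≈ 0.22.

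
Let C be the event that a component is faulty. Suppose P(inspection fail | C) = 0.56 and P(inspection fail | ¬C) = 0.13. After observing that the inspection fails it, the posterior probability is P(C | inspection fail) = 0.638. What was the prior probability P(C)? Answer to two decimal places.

P(C) = 0.29

Bayes' rule in odds form gives O(C|E) = O(C)·[P(E|C)/P(E|¬C)], hence O(C) = O(C|E)/LR.
Posterior odds = 0.638/(1−0.638) = 1.7624. LR = 0.56/0.13 = 4.3077.
Prior odds = 1.7624/4.3077 = 0.4091, so P(C) = 0.4091/(1+0.4091) ≈ 0.29.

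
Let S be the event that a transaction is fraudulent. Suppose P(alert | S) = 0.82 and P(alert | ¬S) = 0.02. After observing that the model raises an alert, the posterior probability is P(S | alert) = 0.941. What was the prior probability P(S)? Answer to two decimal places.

P(S) = 0.28

In odds form, posterior odds = prior odds × likelihood ratio, so prior odds = posterior odds ÷ LR.
Posterior odds = 0.941/(1−0.941) = 15.9492. LR = 0.82/0.02 = 41.0000.
Prior odds = 15.9492/41.0000 = 0.3890, so P(S) = 0.3890/(1+0.3890) ≈ 0.28.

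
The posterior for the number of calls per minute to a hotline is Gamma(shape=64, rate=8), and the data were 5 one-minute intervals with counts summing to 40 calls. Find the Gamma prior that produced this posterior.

Gamma(shape=24, rate=3)

A Gamma(α, β) prior (rate parametrization) on a Poisson rate with n observations summing to S gives posterior Gamma(α+S, β+n).
So α = 64 − 40 = 24 and β = 8 − 5 = 3.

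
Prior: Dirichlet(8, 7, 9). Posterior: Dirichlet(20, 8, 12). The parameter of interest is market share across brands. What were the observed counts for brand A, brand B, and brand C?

counts (12, 1, 3)

For a Dirichlet(α) prior with multinomial counts c, the posterior is Dirichlet(α + c) componentwise.
Counts are posterior − prior componentwise: 20−8=12, 8−7=1, 12−9=3.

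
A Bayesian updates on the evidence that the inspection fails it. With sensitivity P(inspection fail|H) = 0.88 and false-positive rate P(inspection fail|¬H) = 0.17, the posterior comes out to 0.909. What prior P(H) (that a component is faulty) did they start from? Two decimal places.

Bayes' rule in odds form gives O(H|E) = O(H)·[P(E|H)/P(E|¬H)], hence O(H) = O(H|E)/LR.
Posterior odds = 0.909/(1−0.909) = 9.9890. LR = 0.88/0.17 = 5.1765.
Prior odds = 9.9890/5.1765 = 1.9297, so P(H) = 1.9297/(1+1.9297) ≈ 0.66.

P(H) = 0.66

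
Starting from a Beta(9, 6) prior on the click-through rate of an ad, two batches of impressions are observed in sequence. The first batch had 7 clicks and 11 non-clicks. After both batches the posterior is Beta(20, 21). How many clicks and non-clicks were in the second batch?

Sequential conjugate updates are equivalent to a single update on the pooled data, so total successes = posterior α − prior α and total failures = posterior β − prior β.
Total across both batches: 20−9=11 clicks, 21−6=15 non-clicks.
Subtract the first batch: 11−7=4 clicks and 15−11=4 non-clicks.

4 clicks and 4 non-clicks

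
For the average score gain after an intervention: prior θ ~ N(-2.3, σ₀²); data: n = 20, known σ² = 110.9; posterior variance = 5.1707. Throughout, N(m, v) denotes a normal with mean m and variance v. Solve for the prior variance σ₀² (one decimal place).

σ₀² = 76.6

Posterior precision equals prior precision plus data precision: 1/σ_n² = 1/σ₀² + n/σ².
So 1/σ₀² = 1/5.1707 − 20/110.9 = 0.193397 − 0.180343 = 0.013054.
Hence σ₀² = 1/0.013054 ≈ 76.6.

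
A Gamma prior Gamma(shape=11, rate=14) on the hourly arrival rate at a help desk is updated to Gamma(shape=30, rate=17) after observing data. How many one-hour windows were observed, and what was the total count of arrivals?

Gamma–Poisson conjugacy: posterior shape = α + Σxᵢ, posterior rate = β + n.
Matching: Σxᵢ = 30 − 11 = 19 and n = 17 − 14 = 3.

n = 3 one-hour windows with total 19 arrivals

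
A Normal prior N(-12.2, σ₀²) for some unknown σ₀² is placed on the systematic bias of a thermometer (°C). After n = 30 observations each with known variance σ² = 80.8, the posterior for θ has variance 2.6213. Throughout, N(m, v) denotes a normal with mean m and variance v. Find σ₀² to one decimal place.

For the Normal–Normal model with known σ², precisions add: τ_n = τ₀ + n/σ².
So 1/σ₀² = 1/2.6213 − 30/80.8 = 0.381490 − 0.371287 = 0.010203.
Hence σ₀² = 1/0.010203 ≈ 98.0.

σ₀² = 98.0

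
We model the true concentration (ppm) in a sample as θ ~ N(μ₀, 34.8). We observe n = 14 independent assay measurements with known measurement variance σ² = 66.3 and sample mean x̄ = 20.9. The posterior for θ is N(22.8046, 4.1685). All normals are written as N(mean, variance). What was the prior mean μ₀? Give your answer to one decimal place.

μ₀ = 36.8

The posterior mean is a precision-weighted average: μ_n = (τ₀μ₀ + τ_data·x̄)/(τ₀+τ_data), with τ₀=1/σ₀² and τ_data=n/σ².
Here τ₀ = 1/34.8 = 0.028736 and τ_data = 14/66.3 = 0.211161, so τ_n = 0.239897.
Rearranging for μ₀: μ₀ = (μ_n·τ_n − τ_data·x̄)/τ₀ = (22.8046·0.239897 − 0.211161·20.9) / 0.028736 = 1.057490/0.028736 ≈ 36.8.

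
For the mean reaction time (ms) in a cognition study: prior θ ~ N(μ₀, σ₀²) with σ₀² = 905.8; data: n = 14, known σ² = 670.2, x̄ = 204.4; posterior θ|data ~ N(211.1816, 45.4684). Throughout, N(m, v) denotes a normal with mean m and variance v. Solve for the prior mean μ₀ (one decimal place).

The posterior mean is a precision-weighted average: μ_n = (τ₀μ₀ + τ_data·x̄)/(τ₀+τ_data), with τ₀=1/σ₀² and τ_data=n/σ².
Here τ₀ = 1/905.8 = 0.001104 and τ_data = 14/670.2 = 0.020889, so τ_n = 0.021993.
Rearranging for μ₀: μ₀ = (μ_n·τ_n − τ_data·x̄)/τ₀ = (211.1816·0.021993 − 0.020889·204.4) / 0.001104 = 0.374805/0.001104 ≈ 339.5.

μ₀ = 339.5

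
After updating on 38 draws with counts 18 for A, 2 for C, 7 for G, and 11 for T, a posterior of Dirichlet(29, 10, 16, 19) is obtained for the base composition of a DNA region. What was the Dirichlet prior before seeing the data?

Dirichlet(11, 8, 9, 8)

For a Dirichlet(α) prior with multinomial counts c, the posterior is Dirichlet(α + c) componentwise.
Subtract each count from the matching posterior parameter: 29−18=11, 10−2=8, 16−7=9, 19−11=8.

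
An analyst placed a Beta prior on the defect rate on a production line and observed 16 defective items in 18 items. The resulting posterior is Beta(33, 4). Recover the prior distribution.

Under Beta–binomial conjugacy the posterior parameters are (a+s, b+f).
Subtract the data counts: 33−16=17, 4−2=2.

Beta(17, 2)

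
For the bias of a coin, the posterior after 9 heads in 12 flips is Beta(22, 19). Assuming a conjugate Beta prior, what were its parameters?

Beta(13, 16)

Beta is conjugate to the binomial likelihood: posterior = Beta(a+s, b+f).
So a = 22 − 9 = 13 and b = 19 − 3 = 16.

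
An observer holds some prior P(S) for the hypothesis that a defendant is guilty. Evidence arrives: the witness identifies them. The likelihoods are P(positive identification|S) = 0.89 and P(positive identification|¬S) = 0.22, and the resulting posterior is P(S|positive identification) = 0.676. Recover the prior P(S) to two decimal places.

In odds form, posterior odds = prior odds × likelihood ratio, so prior odds = posterior odds ÷ LR.
Posterior odds = 0.676/(1−0.676) = 2.0864. LR = 0.89/0.22 = 4.0455.
Prior odds = 2.0864/4.0455 = 0.5157, so P(S) = 0.5157/(1+0.5157) ≈ 0.34.

P(S) = 0.34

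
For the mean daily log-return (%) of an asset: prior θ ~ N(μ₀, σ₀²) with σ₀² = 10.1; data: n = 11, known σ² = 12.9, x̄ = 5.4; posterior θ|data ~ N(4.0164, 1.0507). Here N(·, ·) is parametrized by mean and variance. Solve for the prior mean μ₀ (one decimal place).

μ₀ = -7.9

With known observation variance, the Normal–Normal posterior has precision τ_n = τ₀ + n/σ² and mean μ_n = (τ₀μ₀ + (n/σ²)x̄)/τ_n.
Here τ₀ = 1/10.1 = 0.099010 and τ_data = 11/12.9 = 0.852713, so τ_n = 0.951723.
Rearranging for μ₀: μ₀ = (μ_n·τ_n − τ_data·x̄)/τ₀ = (4.0164·0.951723 − 0.852713·5.4) / 0.099010 = -0.782150/0.099010 ≈ -7.9.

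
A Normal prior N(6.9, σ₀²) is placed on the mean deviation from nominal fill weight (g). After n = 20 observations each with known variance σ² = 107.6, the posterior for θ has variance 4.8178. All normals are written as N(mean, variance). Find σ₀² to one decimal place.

Posterior precision equals prior precision plus data precision: 1/σ_n² = 1/σ₀² + n/σ².
So 1/σ₀² = 1/4.8178 − 20/107.6 = 0.207564 − 0.185874 = 0.021690.
Hence σ₀² = 1/0.021690 ≈ 46.1.

σ₀² = 46.1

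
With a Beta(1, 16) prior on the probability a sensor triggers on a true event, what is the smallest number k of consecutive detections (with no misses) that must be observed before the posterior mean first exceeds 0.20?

After k detections and 0 misses the posterior is Beta(1+k, 16), with mean (1+k)/(1+16+k).
Set (1+k)/(17+k) > 0.20 and solve: k > (0.20·17 − 1)/(1 − 0.20) = 3.000.
The smallest integer exceeding 3.000 is 4, and checking k=4: (5)/(21) = 0.2381 > 0.20.

k = 4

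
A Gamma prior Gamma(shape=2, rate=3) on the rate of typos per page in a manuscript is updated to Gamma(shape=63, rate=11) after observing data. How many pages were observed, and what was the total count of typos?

Gamma–Poisson conjugacy: posterior shape = α + Σxᵢ, posterior rate = β + n.
Matching: Σxᵢ = 63 − 2 = 61 and n = 11 − 3 = 8.

n = 8 pages with total 61 typos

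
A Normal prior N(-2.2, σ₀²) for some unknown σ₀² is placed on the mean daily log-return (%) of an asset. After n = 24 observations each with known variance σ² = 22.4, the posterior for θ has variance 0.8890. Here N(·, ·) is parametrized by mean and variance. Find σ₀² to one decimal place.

For the Normal–Normal model with known σ², precisions add: τ_n = τ₀ + n/σ².
So 1/σ₀² = 1/0.8890 − 24/22.4 = 1.124859 − 1.071429 = 0.053430.
Hence σ₀² = 1/0.053430 ≈ 18.7.

σ₀² = 18.7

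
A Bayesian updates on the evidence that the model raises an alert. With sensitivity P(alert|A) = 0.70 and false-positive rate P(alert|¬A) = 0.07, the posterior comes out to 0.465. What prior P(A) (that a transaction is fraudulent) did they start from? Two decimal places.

P(A) = 0.08

In odds form, posterior odds = prior odds × likelihood ratio, so prior odds = posterior odds ÷ LR.
Posterior odds = 0.465/(1−0.465) = 0.8692. LR = 0.70/0.07 = 10.0000.
Prior odds = 0.8692/10.0000 = 0.0869, so P(A) = 0.0869/(1+0.0869) ≈ 0.08.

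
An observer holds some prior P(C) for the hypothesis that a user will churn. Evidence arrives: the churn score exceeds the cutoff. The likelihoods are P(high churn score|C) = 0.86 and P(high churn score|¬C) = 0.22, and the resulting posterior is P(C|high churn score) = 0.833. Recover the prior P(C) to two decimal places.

P(C) = 0.56

In odds form, posterior odds = prior odds × likelihood ratio, so prior odds = posterior odds ÷ LR.
Posterior odds = 0.833/(1−0.833) = 4.9880. LR = 0.86/0.22 = 3.9091.
Prior odds = 4.9880/3.9091 = 1.2760, so P(C) = 1.2760/(1+1.2760) ≈ 0.56.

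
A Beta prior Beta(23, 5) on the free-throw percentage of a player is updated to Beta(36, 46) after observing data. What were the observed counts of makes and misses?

Beta is conjugate to the binomial likelihood: posterior = Beta(a+s, b+f).
So s = 36 − 23 = 13 and f = 46 − 5 = 41.

13 makes and 41 misses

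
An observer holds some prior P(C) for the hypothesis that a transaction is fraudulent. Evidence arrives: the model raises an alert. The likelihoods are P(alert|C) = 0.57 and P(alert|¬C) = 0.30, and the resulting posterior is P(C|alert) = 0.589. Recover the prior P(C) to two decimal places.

P(C) = 0.43

In odds form, posterior odds = prior odds × likelihood ratio, so prior odds = posterior odds ÷ LR.
Posterior odds = 0.589/(1−0.589) = 1.4331. LR = 0.57/0.30 = 1.9000.
Prior odds = 1.4331/1.9000 = 0.7543, so P(C) = 0.7543/(1+0.7543) ≈ 0.43.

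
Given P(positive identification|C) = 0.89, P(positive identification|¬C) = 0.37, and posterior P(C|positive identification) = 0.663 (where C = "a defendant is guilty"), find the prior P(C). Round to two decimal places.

In odds form, posterior odds = prior odds × likelihood ratio, so prior odds = posterior odds ÷ LR.
Posterior odds = 0.663/(1−0.663) = 1.9674. LR = 0.89/0.37 = 2.4054.
Prior odds = 1.9674/2.4054 = 0.8179, so P(C) = 0.8179/(1+0.8179) ≈ 0.45.

P(C) = 0.45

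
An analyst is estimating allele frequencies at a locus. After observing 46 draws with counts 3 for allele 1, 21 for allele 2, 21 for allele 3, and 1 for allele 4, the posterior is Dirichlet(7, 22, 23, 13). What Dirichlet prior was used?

Dirichlet(4, 1, 2, 12)

For a Dirichlet(α) prior with multinomial counts c, the posterior is Dirichlet(α + c) componentwise.
Subtract each count from the matching posterior parameter: 7−3=4, 22−21=1, 23−21=2, 13−1=12.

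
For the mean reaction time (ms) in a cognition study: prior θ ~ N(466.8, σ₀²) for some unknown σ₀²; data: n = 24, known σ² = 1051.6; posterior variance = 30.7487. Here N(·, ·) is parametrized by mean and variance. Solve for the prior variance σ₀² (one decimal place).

σ₀² = 103.1

Posterior precision equals prior precision plus data precision: 1/σ_n² = 1/σ₀² + n/σ².
So 1/σ₀² = 1/30.7487 − 24/1051.6 = 0.032522 − 0.022822 = 0.009700.
Hence σ₀² = 1/0.009700 ≈ 103.1.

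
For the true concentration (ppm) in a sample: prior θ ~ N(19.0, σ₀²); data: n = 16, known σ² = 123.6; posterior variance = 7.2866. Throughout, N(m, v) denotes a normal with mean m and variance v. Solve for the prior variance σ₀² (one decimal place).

For the Normal–Normal model with known σ², precisions add: τ_n = τ₀ + n/σ².
So 1/σ₀² = 1/7.2866 − 16/123.6 = 0.137238 − 0.129450 = 0.007788.
Hence σ₀² = 1/0.007788 ≈ 128.4.

σ₀² = 128.4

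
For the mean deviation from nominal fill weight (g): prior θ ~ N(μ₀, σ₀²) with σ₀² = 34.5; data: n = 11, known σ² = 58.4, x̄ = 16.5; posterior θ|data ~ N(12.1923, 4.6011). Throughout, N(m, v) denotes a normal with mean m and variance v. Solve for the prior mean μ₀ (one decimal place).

With known observation variance, the Normal–Normal posterior has precision τ_n = τ₀ + n/σ² and mean μ_n = (τ₀μ₀ + (n/σ²)x̄)/τ_n.
Here τ₀ = 1/34.5 = 0.028986 and τ_data = 11/58.4 = 0.188356, so τ_n = 0.217342.
Rearranging for μ₀: μ₀ = (μ_n·τ_n − τ_data·x̄)/τ₀ = (12.1923·0.217342 − 0.188356·16.5) / 0.028986 = -0.457975/0.028986 ≈ -15.8.

μ₀ = -15.8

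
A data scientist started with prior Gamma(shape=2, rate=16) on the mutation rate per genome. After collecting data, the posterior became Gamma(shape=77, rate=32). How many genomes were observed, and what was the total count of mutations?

n = 16 genomes with total 75 mutations

A Gamma(α, β) prior (rate parametrization) on a Poisson rate with n observations summing to S gives posterior Gamma(α+S, β+n).
Matching: Σxᵢ = 77 − 2 = 75 and n = 32 − 16 = 16.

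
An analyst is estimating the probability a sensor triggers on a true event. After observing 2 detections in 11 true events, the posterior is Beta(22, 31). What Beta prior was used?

Beta is conjugate to the binomial likelihood: posterior = Beta(a+s, b+f).
Subtract the data counts: 22−2=20, 31−9=22.

Beta(20, 22)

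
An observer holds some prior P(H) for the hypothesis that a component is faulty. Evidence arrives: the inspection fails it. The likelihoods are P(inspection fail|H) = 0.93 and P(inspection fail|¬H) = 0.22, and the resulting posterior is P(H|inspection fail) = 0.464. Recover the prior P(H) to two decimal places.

In odds form, posterior odds = prior odds × likelihood ratio, so prior odds = posterior odds ÷ LR.
Posterior odds = 0.464/(1−0.464) = 0.8657. LR = 0.93/0.22 = 4.2273.
Prior odds = 0.8657/4.2273 = 0.2048, so P(H) = 0.2048/(1+0.2048) ≈ 0.17.

P(H) = 0.17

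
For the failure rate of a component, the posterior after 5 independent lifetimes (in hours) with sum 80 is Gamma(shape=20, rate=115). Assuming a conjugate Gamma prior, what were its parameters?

Gamma–exponential conjugacy: posterior shape = α + n, posterior rate = β + Σtᵢ.
So α = 20 − 5 = 15 and β = 115 − 80 = 35.

Gamma(shape=15, rate=35)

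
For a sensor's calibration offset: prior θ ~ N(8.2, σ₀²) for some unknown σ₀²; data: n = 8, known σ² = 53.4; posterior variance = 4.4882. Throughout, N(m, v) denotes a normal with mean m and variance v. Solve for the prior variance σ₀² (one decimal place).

σ₀² = 13.7

For the Normal–Normal model with known σ², precisions add: τ_n = τ₀ + n/σ².
So 1/σ₀² = 1/4.4882 − 8/53.4 = 0.222806 − 0.149813 = 0.072993.
Hence σ₀² = 1/0.072993 ≈ 13.7.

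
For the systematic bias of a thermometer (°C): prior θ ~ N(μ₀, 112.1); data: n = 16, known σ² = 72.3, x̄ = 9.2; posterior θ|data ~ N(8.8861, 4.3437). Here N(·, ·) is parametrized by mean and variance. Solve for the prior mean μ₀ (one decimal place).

With known observation variance, the Normal–Normal posterior has precision τ_n = τ₀ + n/σ² and mean μ_n = (τ₀μ₀ + (n/σ²)x̄)/τ_n.
Here τ₀ = 1/112.1 = 0.008921 and τ_data = 16/72.3 = 0.221300, so τ_n = 0.230221.
Rearranging for μ₀: μ₀ = (μ_n·τ_n − τ_data·x̄)/τ₀ = (8.8861·0.230221 − 0.221300·9.2) / 0.008921 = 0.009807/0.008921 ≈ 1.1.

μ₀ = 1.1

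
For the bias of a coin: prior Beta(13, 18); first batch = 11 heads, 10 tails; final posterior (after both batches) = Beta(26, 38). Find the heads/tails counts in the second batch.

2 heads and 10 tails

Sequential conjugate updates are equivalent to a single update on the pooled data, so total successes = posterior α − prior α and total failures = posterior β − prior β.
Total across both batches: 26−13=13 heads, 38−18=20 tails.
Subtract the first batch: 13−11=2 heads and 20−10=10 tails.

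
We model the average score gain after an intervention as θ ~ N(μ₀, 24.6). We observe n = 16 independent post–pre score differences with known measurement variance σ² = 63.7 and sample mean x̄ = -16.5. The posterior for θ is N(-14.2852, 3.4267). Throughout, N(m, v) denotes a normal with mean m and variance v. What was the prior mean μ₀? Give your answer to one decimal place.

The posterior mean is a precision-weighted average: μ_n = (τ₀μ₀ + τ_data·x̄)/(τ₀+τ_data), with τ₀=1/σ₀² and τ_data=n/σ².
Here τ₀ = 1/24.6 = 0.040650 and τ_data = 16/63.7 = 0.251177, so τ_n = 0.291827.
Rearranging for μ₀: μ₀ = (μ_n·τ_n − τ_data·x̄)/τ₀ = (-14.2852·0.291827 − 0.251177·-16.5) / 0.040650 = -0.024387/0.040650 ≈ -0.6.

μ₀ = -0.6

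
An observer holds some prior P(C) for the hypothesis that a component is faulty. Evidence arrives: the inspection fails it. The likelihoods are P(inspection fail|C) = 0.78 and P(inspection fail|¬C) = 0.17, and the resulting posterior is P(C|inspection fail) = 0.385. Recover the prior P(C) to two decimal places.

In odds form, posterior odds = prior odds × likelihood ratio, so prior odds = posterior odds ÷ LR.
Posterior odds = 0.385/(1−0.385) = 0.6260. LR = 0.78/0.17 = 4.5882.
Prior odds = 0.6260/4.5882 = 0.1364, so P(C) = 0.1364/(1+0.1364) ≈ 0.12.

P(C) = 0.12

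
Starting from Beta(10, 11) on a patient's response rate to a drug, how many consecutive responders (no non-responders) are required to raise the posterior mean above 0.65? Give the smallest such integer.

After k responders and 0 non-responders the posterior is Beta(10+k, 11), with mean (10+k)/(10+11+k).
Set (10+k)/(21+k) > 0.65 and solve: k > (0.65·21 − 10)/(1 − 0.65) = 10.429.
The smallest integer exceeding 10.429 is 11, and checking k=11: (21)/(32) = 0.6562 > 0.65.

k = 11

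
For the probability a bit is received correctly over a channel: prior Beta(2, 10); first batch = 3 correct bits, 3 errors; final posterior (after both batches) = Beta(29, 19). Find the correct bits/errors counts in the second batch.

24 correct bits and 6 errors

Because Beta–binomial updating is additive in the counts, the combined data contributed (α_post−α_prior, β_post−β_prior) successes and failures.
Total across both batches: 29−2=27 correct bits, 19−10=9 errors.
Subtract the first batch: 27−3=24 correct bits and 9−3=6 errors.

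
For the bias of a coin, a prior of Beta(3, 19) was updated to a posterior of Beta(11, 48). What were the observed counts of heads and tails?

8 heads and 29 tails

Under Beta–binomial conjugacy the posterior parameters are (α+s, β+f).
Match parameters: s=11−3=8, f=48−19=29.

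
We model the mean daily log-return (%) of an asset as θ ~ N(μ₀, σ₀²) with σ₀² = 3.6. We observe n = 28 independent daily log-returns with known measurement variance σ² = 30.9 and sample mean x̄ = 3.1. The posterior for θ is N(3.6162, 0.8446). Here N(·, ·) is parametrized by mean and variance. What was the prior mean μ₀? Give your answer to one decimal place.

With known observation variance, the Normal–Normal posterior has precision τ_n = τ₀ + n/σ² and mean μ_n = (τ₀μ₀ + (n/σ²)x̄)/τ_n.
Here τ₀ = 1/3.6 = 0.277778 and τ_data = 28/30.9 = 0.906149, so τ_n = 1.183927.
Rearranging for μ₀: μ₀ = (μ_n·τ_n − τ_data·x̄)/τ₀ = (3.6162·1.183927 − 0.906149·3.1) / 0.277778 = 1.472255/0.277778 ≈ 5.3.

μ₀ = 5.3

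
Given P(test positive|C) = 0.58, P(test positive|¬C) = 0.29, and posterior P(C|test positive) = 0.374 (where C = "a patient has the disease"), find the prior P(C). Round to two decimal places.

P(C) = 0.23

Bayes' rule in odds form gives O(C|E) = O(C)·[P(E|C)/P(E|¬C)], hence O(C) = O(C|E)/LR.
Posterior odds = 0.374/(1−0.374) = 0.5974. LR = 0.58/0.29 = 2.0000.
Prior odds = 0.5974/2.0000 = 0.2987, so P(C) = 0.2987/(1+0.2987) ≈ 0.23.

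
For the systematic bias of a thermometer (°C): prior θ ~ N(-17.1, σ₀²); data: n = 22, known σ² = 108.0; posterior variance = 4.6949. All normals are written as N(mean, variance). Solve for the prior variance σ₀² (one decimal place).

Posterior precision equals prior precision plus data precision: 1/σ_n² = 1/σ₀² + n/σ².
So 1/σ₀² = 1/4.6949 − 22/108.0 = 0.212997 − 0.203704 = 0.009293.
Hence σ₀² = 1/0.009293 ≈ 107.6.

σ₀² = 107.6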